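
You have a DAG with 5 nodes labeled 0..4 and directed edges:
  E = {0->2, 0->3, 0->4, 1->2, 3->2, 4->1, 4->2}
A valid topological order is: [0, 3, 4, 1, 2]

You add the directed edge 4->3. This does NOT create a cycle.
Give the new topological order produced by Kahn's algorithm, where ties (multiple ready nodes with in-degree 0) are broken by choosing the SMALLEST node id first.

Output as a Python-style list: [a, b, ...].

Old toposort: [0, 3, 4, 1, 2]
Added edge: 4->3
Position of 4 (2) > position of 3 (1). Must reorder: 4 must now come before 3.
Run Kahn's algorithm (break ties by smallest node id):
  initial in-degrees: [0, 1, 4, 2, 1]
  ready (indeg=0): [0]
  pop 0: indeg[2]->3; indeg[3]->1; indeg[4]->0 | ready=[4] | order so far=[0]
  pop 4: indeg[1]->0; indeg[2]->2; indeg[3]->0 | ready=[1, 3] | order so far=[0, 4]
  pop 1: indeg[2]->1 | ready=[3] | order so far=[0, 4, 1]
  pop 3: indeg[2]->0 | ready=[2] | order so far=[0, 4, 1, 3]
  pop 2: no out-edges | ready=[] | order so far=[0, 4, 1, 3, 2]
  Result: [0, 4, 1, 3, 2]

Answer: [0, 4, 1, 3, 2]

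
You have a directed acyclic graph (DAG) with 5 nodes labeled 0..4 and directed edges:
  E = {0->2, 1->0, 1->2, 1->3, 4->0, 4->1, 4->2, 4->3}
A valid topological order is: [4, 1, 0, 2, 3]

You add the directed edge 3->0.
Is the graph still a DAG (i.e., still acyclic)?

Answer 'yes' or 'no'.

Given toposort: [4, 1, 0, 2, 3]
Position of 3: index 4; position of 0: index 2
New edge 3->0: backward (u after v in old order)
Backward edge: old toposort is now invalid. Check if this creates a cycle.
Does 0 already reach 3? Reachable from 0: [0, 2]. NO -> still a DAG (reorder needed).
Still a DAG? yes

Answer: yes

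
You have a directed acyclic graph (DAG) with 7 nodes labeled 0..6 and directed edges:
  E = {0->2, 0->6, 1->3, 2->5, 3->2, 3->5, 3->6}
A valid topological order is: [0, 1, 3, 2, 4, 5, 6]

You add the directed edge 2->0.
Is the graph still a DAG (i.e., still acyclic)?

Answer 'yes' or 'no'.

Answer: no

Derivation:
Given toposort: [0, 1, 3, 2, 4, 5, 6]
Position of 2: index 3; position of 0: index 0
New edge 2->0: backward (u after v in old order)
Backward edge: old toposort is now invalid. Check if this creates a cycle.
Does 0 already reach 2? Reachable from 0: [0, 2, 5, 6]. YES -> cycle!
Still a DAG? no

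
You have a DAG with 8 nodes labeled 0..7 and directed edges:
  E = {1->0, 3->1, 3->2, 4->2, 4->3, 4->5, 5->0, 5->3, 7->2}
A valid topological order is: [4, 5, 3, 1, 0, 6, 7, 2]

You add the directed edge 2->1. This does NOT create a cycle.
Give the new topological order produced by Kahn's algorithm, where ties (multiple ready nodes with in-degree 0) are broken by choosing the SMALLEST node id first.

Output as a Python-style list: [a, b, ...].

Answer: [4, 5, 3, 6, 7, 2, 1, 0]

Derivation:
Old toposort: [4, 5, 3, 1, 0, 6, 7, 2]
Added edge: 2->1
Position of 2 (7) > position of 1 (3). Must reorder: 2 must now come before 1.
Run Kahn's algorithm (break ties by smallest node id):
  initial in-degrees: [2, 2, 3, 2, 0, 1, 0, 0]
  ready (indeg=0): [4, 6, 7]
  pop 4: indeg[2]->2; indeg[3]->1; indeg[5]->0 | ready=[5, 6, 7] | order so far=[4]
  pop 5: indeg[0]->1; indeg[3]->0 | ready=[3, 6, 7] | order so far=[4, 5]
  pop 3: indeg[1]->1; indeg[2]->1 | ready=[6, 7] | order so far=[4, 5, 3]
  pop 6: no out-edges | ready=[7] | order so far=[4, 5, 3, 6]
  pop 7: indeg[2]->0 | ready=[2] | order so far=[4, 5, 3, 6, 7]
  pop 2: indeg[1]->0 | ready=[1] | order so far=[4, 5, 3, 6, 7, 2]
  pop 1: indeg[0]->0 | ready=[0] | order so far=[4, 5, 3, 6, 7, 2, 1]
  pop 0: no out-edges | ready=[] | order so far=[4, 5, 3, 6, 7, 2, 1, 0]
  Result: [4, 5, 3, 6, 7, 2, 1, 0]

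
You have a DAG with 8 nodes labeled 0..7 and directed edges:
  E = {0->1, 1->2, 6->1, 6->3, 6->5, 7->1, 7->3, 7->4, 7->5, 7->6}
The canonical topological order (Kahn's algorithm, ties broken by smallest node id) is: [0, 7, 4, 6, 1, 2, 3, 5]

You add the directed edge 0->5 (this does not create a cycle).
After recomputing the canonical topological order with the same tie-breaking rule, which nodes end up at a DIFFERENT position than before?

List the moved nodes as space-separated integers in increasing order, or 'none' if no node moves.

Old toposort: [0, 7, 4, 6, 1, 2, 3, 5]
Added edge 0->5
Recompute Kahn (smallest-id tiebreak):
  initial in-degrees: [0, 3, 1, 2, 1, 3, 1, 0]
  ready (indeg=0): [0, 7]
  pop 0: indeg[1]->2; indeg[5]->2 | ready=[7] | order so far=[0]
  pop 7: indeg[1]->1; indeg[3]->1; indeg[4]->0; indeg[5]->1; indeg[6]->0 | ready=[4, 6] | order so far=[0, 7]
  pop 4: no out-edges | ready=[6] | order so far=[0, 7, 4]
  pop 6: indeg[1]->0; indeg[3]->0; indeg[5]->0 | ready=[1, 3, 5] | order so far=[0, 7, 4, 6]
  pop 1: indeg[2]->0 | ready=[2, 3, 5] | order so far=[0, 7, 4, 6, 1]
  pop 2: no out-edges | ready=[3, 5] | order so far=[0, 7, 4, 6, 1, 2]
  pop 3: no out-edges | ready=[5] | order so far=[0, 7, 4, 6, 1, 2, 3]
  pop 5: no out-edges | ready=[] | order so far=[0, 7, 4, 6, 1, 2, 3, 5]
New canonical toposort: [0, 7, 4, 6, 1, 2, 3, 5]
Compare positions:
  Node 0: index 0 -> 0 (same)
  Node 1: index 4 -> 4 (same)
  Node 2: index 5 -> 5 (same)
  Node 3: index 6 -> 6 (same)
  Node 4: index 2 -> 2 (same)
  Node 5: index 7 -> 7 (same)
  Node 6: index 3 -> 3 (same)
  Node 7: index 1 -> 1 (same)
Nodes that changed position: none

Answer: none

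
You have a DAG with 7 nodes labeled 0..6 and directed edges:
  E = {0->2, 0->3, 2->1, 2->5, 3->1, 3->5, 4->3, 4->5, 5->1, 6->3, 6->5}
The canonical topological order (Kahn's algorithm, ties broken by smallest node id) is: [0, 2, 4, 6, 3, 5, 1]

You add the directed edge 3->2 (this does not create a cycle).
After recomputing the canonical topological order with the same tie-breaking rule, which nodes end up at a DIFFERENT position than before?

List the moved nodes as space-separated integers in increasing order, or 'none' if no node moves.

Old toposort: [0, 2, 4, 6, 3, 5, 1]
Added edge 3->2
Recompute Kahn (smallest-id tiebreak):
  initial in-degrees: [0, 3, 2, 3, 0, 4, 0]
  ready (indeg=0): [0, 4, 6]
  pop 0: indeg[2]->1; indeg[3]->2 | ready=[4, 6] | order so far=[0]
  pop 4: indeg[3]->1; indeg[5]->3 | ready=[6] | order so far=[0, 4]
  pop 6: indeg[3]->0; indeg[5]->2 | ready=[3] | order so far=[0, 4, 6]
  pop 3: indeg[1]->2; indeg[2]->0; indeg[5]->1 | ready=[2] | order so far=[0, 4, 6, 3]
  pop 2: indeg[1]->1; indeg[5]->0 | ready=[5] | order so far=[0, 4, 6, 3, 2]
  pop 5: indeg[1]->0 | ready=[1] | order so far=[0, 4, 6, 3, 2, 5]
  pop 1: no out-edges | ready=[] | order so far=[0, 4, 6, 3, 2, 5, 1]
New canonical toposort: [0, 4, 6, 3, 2, 5, 1]
Compare positions:
  Node 0: index 0 -> 0 (same)
  Node 1: index 6 -> 6 (same)
  Node 2: index 1 -> 4 (moved)
  Node 3: index 4 -> 3 (moved)
  Node 4: index 2 -> 1 (moved)
  Node 5: index 5 -> 5 (same)
  Node 6: index 3 -> 2 (moved)
Nodes that changed position: 2 3 4 6

Answer: 2 3 4 6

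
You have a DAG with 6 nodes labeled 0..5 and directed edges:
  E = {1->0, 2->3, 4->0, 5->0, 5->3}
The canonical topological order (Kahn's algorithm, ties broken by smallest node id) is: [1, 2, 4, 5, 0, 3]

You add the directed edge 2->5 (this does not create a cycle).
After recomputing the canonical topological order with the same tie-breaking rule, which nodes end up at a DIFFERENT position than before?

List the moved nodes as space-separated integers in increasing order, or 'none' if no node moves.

Old toposort: [1, 2, 4, 5, 0, 3]
Added edge 2->5
Recompute Kahn (smallest-id tiebreak):
  initial in-degrees: [3, 0, 0, 2, 0, 1]
  ready (indeg=0): [1, 2, 4]
  pop 1: indeg[0]->2 | ready=[2, 4] | order so far=[1]
  pop 2: indeg[3]->1; indeg[5]->0 | ready=[4, 5] | order so far=[1, 2]
  pop 4: indeg[0]->1 | ready=[5] | order so far=[1, 2, 4]
  pop 5: indeg[0]->0; indeg[3]->0 | ready=[0, 3] | order so far=[1, 2, 4, 5]
  pop 0: no out-edges | ready=[3] | order so far=[1, 2, 4, 5, 0]
  pop 3: no out-edges | ready=[] | order so far=[1, 2, 4, 5, 0, 3]
New canonical toposort: [1, 2, 4, 5, 0, 3]
Compare positions:
  Node 0: index 4 -> 4 (same)
  Node 1: index 0 -> 0 (same)
  Node 2: index 1 -> 1 (same)
  Node 3: index 5 -> 5 (same)
  Node 4: index 2 -> 2 (same)
  Node 5: index 3 -> 3 (same)
Nodes that changed position: none

Answer: none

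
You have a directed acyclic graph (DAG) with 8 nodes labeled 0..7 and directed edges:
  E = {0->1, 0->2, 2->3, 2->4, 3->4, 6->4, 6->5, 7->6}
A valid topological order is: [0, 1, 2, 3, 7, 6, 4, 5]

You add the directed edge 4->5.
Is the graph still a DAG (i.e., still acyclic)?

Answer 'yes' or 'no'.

Given toposort: [0, 1, 2, 3, 7, 6, 4, 5]
Position of 4: index 6; position of 5: index 7
New edge 4->5: forward
Forward edge: respects the existing order. Still a DAG, same toposort still valid.
Still a DAG? yes

Answer: yes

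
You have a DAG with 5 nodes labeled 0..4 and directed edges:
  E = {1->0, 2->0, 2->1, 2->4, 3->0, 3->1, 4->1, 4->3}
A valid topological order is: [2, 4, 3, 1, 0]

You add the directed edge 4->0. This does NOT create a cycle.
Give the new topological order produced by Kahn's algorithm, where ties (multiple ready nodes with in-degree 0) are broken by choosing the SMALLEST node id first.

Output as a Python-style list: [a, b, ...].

Old toposort: [2, 4, 3, 1, 0]
Added edge: 4->0
Position of 4 (1) < position of 0 (4). Old order still valid.
Run Kahn's algorithm (break ties by smallest node id):
  initial in-degrees: [4, 3, 0, 1, 1]
  ready (indeg=0): [2]
  pop 2: indeg[0]->3; indeg[1]->2; indeg[4]->0 | ready=[4] | order so far=[2]
  pop 4: indeg[0]->2; indeg[1]->1; indeg[3]->0 | ready=[3] | order so far=[2, 4]
  pop 3: indeg[0]->1; indeg[1]->0 | ready=[1] | order so far=[2, 4, 3]
  pop 1: indeg[0]->0 | ready=[0] | order so far=[2, 4, 3, 1]
  pop 0: no out-edges | ready=[] | order so far=[2, 4, 3, 1, 0]
  Result: [2, 4, 3, 1, 0]

Answer: [2, 4, 3, 1, 0]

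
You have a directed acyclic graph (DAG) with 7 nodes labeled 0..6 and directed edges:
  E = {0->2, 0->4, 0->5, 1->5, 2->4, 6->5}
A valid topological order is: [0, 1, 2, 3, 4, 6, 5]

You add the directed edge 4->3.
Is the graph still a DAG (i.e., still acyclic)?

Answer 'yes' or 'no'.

Answer: yes

Derivation:
Given toposort: [0, 1, 2, 3, 4, 6, 5]
Position of 4: index 4; position of 3: index 3
New edge 4->3: backward (u after v in old order)
Backward edge: old toposort is now invalid. Check if this creates a cycle.
Does 3 already reach 4? Reachable from 3: [3]. NO -> still a DAG (reorder needed).
Still a DAG? yes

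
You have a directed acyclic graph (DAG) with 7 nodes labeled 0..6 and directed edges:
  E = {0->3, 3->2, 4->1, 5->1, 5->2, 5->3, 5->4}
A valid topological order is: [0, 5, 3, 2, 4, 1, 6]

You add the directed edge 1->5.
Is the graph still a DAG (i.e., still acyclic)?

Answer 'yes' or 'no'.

Given toposort: [0, 5, 3, 2, 4, 1, 6]
Position of 1: index 5; position of 5: index 1
New edge 1->5: backward (u after v in old order)
Backward edge: old toposort is now invalid. Check if this creates a cycle.
Does 5 already reach 1? Reachable from 5: [1, 2, 3, 4, 5]. YES -> cycle!
Still a DAG? no

Answer: no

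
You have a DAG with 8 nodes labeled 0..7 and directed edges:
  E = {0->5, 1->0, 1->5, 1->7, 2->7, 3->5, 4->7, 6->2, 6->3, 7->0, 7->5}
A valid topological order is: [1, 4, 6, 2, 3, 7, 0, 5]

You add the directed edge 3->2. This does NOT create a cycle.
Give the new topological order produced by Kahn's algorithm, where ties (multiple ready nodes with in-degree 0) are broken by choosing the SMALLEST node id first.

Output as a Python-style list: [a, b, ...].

Old toposort: [1, 4, 6, 2, 3, 7, 0, 5]
Added edge: 3->2
Position of 3 (4) > position of 2 (3). Must reorder: 3 must now come before 2.
Run Kahn's algorithm (break ties by smallest node id):
  initial in-degrees: [2, 0, 2, 1, 0, 4, 0, 3]
  ready (indeg=0): [1, 4, 6]
  pop 1: indeg[0]->1; indeg[5]->3; indeg[7]->2 | ready=[4, 6] | order so far=[1]
  pop 4: indeg[7]->1 | ready=[6] | order so far=[1, 4]
  pop 6: indeg[2]->1; indeg[3]->0 | ready=[3] | order so far=[1, 4, 6]
  pop 3: indeg[2]->0; indeg[5]->2 | ready=[2] | order so far=[1, 4, 6, 3]
  pop 2: indeg[7]->0 | ready=[7] | order so far=[1, 4, 6, 3, 2]
  pop 7: indeg[0]->0; indeg[5]->1 | ready=[0] | order so far=[1, 4, 6, 3, 2, 7]
  pop 0: indeg[5]->0 | ready=[5] | order so far=[1, 4, 6, 3, 2, 7, 0]
  pop 5: no out-edges | ready=[] | order so far=[1, 4, 6, 3, 2, 7, 0, 5]
  Result: [1, 4, 6, 3, 2, 7, 0, 5]

Answer: [1, 4, 6, 3, 2, 7, 0, 5]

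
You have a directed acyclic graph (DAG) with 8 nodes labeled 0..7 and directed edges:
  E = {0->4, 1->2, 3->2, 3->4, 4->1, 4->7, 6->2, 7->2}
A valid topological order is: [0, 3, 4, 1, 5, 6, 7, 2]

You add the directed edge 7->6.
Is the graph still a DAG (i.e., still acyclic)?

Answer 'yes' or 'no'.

Given toposort: [0, 3, 4, 1, 5, 6, 7, 2]
Position of 7: index 6; position of 6: index 5
New edge 7->6: backward (u after v in old order)
Backward edge: old toposort is now invalid. Check if this creates a cycle.
Does 6 already reach 7? Reachable from 6: [2, 6]. NO -> still a DAG (reorder needed).
Still a DAG? yes

Answer: yes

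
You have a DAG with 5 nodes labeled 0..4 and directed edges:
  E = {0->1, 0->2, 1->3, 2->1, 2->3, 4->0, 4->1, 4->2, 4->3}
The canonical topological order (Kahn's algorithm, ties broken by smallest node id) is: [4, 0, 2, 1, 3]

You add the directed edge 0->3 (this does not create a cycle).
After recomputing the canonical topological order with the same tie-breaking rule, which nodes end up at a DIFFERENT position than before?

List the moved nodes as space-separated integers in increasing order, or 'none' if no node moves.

Answer: none

Derivation:
Old toposort: [4, 0, 2, 1, 3]
Added edge 0->3
Recompute Kahn (smallest-id tiebreak):
  initial in-degrees: [1, 3, 2, 4, 0]
  ready (indeg=0): [4]
  pop 4: indeg[0]->0; indeg[1]->2; indeg[2]->1; indeg[3]->3 | ready=[0] | order so far=[4]
  pop 0: indeg[1]->1; indeg[2]->0; indeg[3]->2 | ready=[2] | order so far=[4, 0]
  pop 2: indeg[1]->0; indeg[3]->1 | ready=[1] | order so far=[4, 0, 2]
  pop 1: indeg[3]->0 | ready=[3] | order so far=[4, 0, 2, 1]
  pop 3: no out-edges | ready=[] | order so far=[4, 0, 2, 1, 3]
New canonical toposort: [4, 0, 2, 1, 3]
Compare positions:
  Node 0: index 1 -> 1 (same)
  Node 1: index 3 -> 3 (same)
  Node 2: index 2 -> 2 (same)
  Node 3: index 4 -> 4 (same)
  Node 4: index 0 -> 0 (same)
Nodes that changed position: none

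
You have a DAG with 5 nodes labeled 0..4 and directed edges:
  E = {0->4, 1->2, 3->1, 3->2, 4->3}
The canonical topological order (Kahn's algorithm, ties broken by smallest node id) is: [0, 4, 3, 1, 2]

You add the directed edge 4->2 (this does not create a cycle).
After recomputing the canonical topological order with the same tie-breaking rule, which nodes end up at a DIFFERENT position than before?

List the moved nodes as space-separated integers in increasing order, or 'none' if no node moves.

Answer: none

Derivation:
Old toposort: [0, 4, 3, 1, 2]
Added edge 4->2
Recompute Kahn (smallest-id tiebreak):
  initial in-degrees: [0, 1, 3, 1, 1]
  ready (indeg=0): [0]
  pop 0: indeg[4]->0 | ready=[4] | order so far=[0]
  pop 4: indeg[2]->2; indeg[3]->0 | ready=[3] | order so far=[0, 4]
  pop 3: indeg[1]->0; indeg[2]->1 | ready=[1] | order so far=[0, 4, 3]
  pop 1: indeg[2]->0 | ready=[2] | order so far=[0, 4, 3, 1]
  pop 2: no out-edges | ready=[] | order so far=[0, 4, 3, 1, 2]
New canonical toposort: [0, 4, 3, 1, 2]
Compare positions:
  Node 0: index 0 -> 0 (same)
  Node 1: index 3 -> 3 (same)
  Node 2: index 4 -> 4 (same)
  Node 3: index 2 -> 2 (same)
  Node 4: index 1 -> 1 (same)
Nodes that changed position: none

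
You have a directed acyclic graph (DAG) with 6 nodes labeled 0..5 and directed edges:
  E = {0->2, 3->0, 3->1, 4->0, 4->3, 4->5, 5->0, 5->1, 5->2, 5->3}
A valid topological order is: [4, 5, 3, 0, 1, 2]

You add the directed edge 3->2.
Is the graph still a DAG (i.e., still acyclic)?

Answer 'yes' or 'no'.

Answer: yes

Derivation:
Given toposort: [4, 5, 3, 0, 1, 2]
Position of 3: index 2; position of 2: index 5
New edge 3->2: forward
Forward edge: respects the existing order. Still a DAG, same toposort still valid.
Still a DAG? yes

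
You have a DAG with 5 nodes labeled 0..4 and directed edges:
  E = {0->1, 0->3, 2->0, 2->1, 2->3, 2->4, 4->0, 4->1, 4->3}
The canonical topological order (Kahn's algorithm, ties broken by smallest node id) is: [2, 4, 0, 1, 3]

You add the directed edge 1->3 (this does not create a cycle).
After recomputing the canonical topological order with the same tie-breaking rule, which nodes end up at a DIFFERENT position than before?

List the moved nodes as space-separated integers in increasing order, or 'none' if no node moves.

Answer: none

Derivation:
Old toposort: [2, 4, 0, 1, 3]
Added edge 1->3
Recompute Kahn (smallest-id tiebreak):
  initial in-degrees: [2, 3, 0, 4, 1]
  ready (indeg=0): [2]
  pop 2: indeg[0]->1; indeg[1]->2; indeg[3]->3; indeg[4]->0 | ready=[4] | order so far=[2]
  pop 4: indeg[0]->0; indeg[1]->1; indeg[3]->2 | ready=[0] | order so far=[2, 4]
  pop 0: indeg[1]->0; indeg[3]->1 | ready=[1] | order so far=[2, 4, 0]
  pop 1: indeg[3]->0 | ready=[3] | order so far=[2, 4, 0, 1]
  pop 3: no out-edges | ready=[] | order so far=[2, 4, 0, 1, 3]
New canonical toposort: [2, 4, 0, 1, 3]
Compare positions:
  Node 0: index 2 -> 2 (same)
  Node 1: index 3 -> 3 (same)
  Node 2: index 0 -> 0 (same)
  Node 3: index 4 -> 4 (same)
  Node 4: index 1 -> 1 (same)
Nodes that changed position: none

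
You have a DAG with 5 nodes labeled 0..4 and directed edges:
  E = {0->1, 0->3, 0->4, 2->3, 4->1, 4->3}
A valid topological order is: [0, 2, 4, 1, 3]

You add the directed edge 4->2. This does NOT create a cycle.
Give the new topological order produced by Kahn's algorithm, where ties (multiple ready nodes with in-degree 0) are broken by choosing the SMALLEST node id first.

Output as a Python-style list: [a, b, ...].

Answer: [0, 4, 1, 2, 3]

Derivation:
Old toposort: [0, 2, 4, 1, 3]
Added edge: 4->2
Position of 4 (2) > position of 2 (1). Must reorder: 4 must now come before 2.
Run Kahn's algorithm (break ties by smallest node id):
  initial in-degrees: [0, 2, 1, 3, 1]
  ready (indeg=0): [0]
  pop 0: indeg[1]->1; indeg[3]->2; indeg[4]->0 | ready=[4] | order so far=[0]
  pop 4: indeg[1]->0; indeg[2]->0; indeg[3]->1 | ready=[1, 2] | order so far=[0, 4]
  pop 1: no out-edges | ready=[2] | order so far=[0, 4, 1]
  pop 2: indeg[3]->0 | ready=[3] | order so far=[0, 4, 1, 2]
  pop 3: no out-edges | ready=[] | order so far=[0, 4, 1, 2, 3]
  Result: [0, 4, 1, 2, 3]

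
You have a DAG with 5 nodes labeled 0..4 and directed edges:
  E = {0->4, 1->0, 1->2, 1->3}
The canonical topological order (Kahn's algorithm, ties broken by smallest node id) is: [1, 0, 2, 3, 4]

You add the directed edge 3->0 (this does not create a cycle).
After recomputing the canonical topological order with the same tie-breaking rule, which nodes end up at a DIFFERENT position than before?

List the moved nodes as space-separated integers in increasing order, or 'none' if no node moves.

Answer: 0 2 3

Derivation:
Old toposort: [1, 0, 2, 3, 4]
Added edge 3->0
Recompute Kahn (smallest-id tiebreak):
  initial in-degrees: [2, 0, 1, 1, 1]
  ready (indeg=0): [1]
  pop 1: indeg[0]->1; indeg[2]->0; indeg[3]->0 | ready=[2, 3] | order so far=[1]
  pop 2: no out-edges | ready=[3] | order so far=[1, 2]
  pop 3: indeg[0]->0 | ready=[0] | order so far=[1, 2, 3]
  pop 0: indeg[4]->0 | ready=[4] | order so far=[1, 2, 3, 0]
  pop 4: no out-edges | ready=[] | order so far=[1, 2, 3, 0, 4]
New canonical toposort: [1, 2, 3, 0, 4]
Compare positions:
  Node 0: index 1 -> 3 (moved)
  Node 1: index 0 -> 0 (same)
  Node 2: index 2 -> 1 (moved)
  Node 3: index 3 -> 2 (moved)
  Node 4: index 4 -> 4 (same)
Nodes that changed position: 0 2 3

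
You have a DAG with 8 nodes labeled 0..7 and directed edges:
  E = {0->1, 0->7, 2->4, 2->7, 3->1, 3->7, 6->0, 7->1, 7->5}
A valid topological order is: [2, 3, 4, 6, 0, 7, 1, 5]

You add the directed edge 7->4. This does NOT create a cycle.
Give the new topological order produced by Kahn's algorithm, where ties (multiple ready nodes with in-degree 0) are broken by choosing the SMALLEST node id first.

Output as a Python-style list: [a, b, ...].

Old toposort: [2, 3, 4, 6, 0, 7, 1, 5]
Added edge: 7->4
Position of 7 (5) > position of 4 (2). Must reorder: 7 must now come before 4.
Run Kahn's algorithm (break ties by smallest node id):
  initial in-degrees: [1, 3, 0, 0, 2, 1, 0, 3]
  ready (indeg=0): [2, 3, 6]
  pop 2: indeg[4]->1; indeg[7]->2 | ready=[3, 6] | order so far=[2]
  pop 3: indeg[1]->2; indeg[7]->1 | ready=[6] | order so far=[2, 3]
  pop 6: indeg[0]->0 | ready=[0] | order so far=[2, 3, 6]
  pop 0: indeg[1]->1; indeg[7]->0 | ready=[7] | order so far=[2, 3, 6, 0]
  pop 7: indeg[1]->0; indeg[4]->0; indeg[5]->0 | ready=[1, 4, 5] | order so far=[2, 3, 6, 0, 7]
  pop 1: no out-edges | ready=[4, 5] | order so far=[2, 3, 6, 0, 7, 1]
  pop 4: no out-edges | ready=[5] | order so far=[2, 3, 6, 0, 7, 1, 4]
  pop 5: no out-edges | ready=[] | order so far=[2, 3, 6, 0, 7, 1, 4, 5]
  Result: [2, 3, 6, 0, 7, 1, 4, 5]

Answer: [2, 3, 6, 0, 7, 1, 4, 5]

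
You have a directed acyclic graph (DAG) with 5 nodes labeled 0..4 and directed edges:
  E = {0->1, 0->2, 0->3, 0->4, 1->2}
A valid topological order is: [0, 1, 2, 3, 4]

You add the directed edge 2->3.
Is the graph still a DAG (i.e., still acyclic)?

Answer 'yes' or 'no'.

Answer: yes

Derivation:
Given toposort: [0, 1, 2, 3, 4]
Position of 2: index 2; position of 3: index 3
New edge 2->3: forward
Forward edge: respects the existing order. Still a DAG, same toposort still valid.
Still a DAG? yes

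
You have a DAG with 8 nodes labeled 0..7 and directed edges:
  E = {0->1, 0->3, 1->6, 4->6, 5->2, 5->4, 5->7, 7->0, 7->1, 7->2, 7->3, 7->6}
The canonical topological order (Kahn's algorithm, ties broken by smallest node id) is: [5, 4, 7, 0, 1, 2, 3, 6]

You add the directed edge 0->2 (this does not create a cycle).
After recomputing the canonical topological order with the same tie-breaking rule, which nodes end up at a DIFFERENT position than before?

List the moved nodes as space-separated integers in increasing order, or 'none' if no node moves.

Old toposort: [5, 4, 7, 0, 1, 2, 3, 6]
Added edge 0->2
Recompute Kahn (smallest-id tiebreak):
  initial in-degrees: [1, 2, 3, 2, 1, 0, 3, 1]
  ready (indeg=0): [5]
  pop 5: indeg[2]->2; indeg[4]->0; indeg[7]->0 | ready=[4, 7] | order so far=[5]
  pop 4: indeg[6]->2 | ready=[7] | order so far=[5, 4]
  pop 7: indeg[0]->0; indeg[1]->1; indeg[2]->1; indeg[3]->1; indeg[6]->1 | ready=[0] | order so far=[5, 4, 7]
  pop 0: indeg[1]->0; indeg[2]->0; indeg[3]->0 | ready=[1, 2, 3] | order so far=[5, 4, 7, 0]
  pop 1: indeg[6]->0 | ready=[2, 3, 6] | order so far=[5, 4, 7, 0, 1]
  pop 2: no out-edges | ready=[3, 6] | order so far=[5, 4, 7, 0, 1, 2]
  pop 3: no out-edges | ready=[6] | order so far=[5, 4, 7, 0, 1, 2, 3]
  pop 6: no out-edges | ready=[] | order so far=[5, 4, 7, 0, 1, 2, 3, 6]
New canonical toposort: [5, 4, 7, 0, 1, 2, 3, 6]
Compare positions:
  Node 0: index 3 -> 3 (same)
  Node 1: index 4 -> 4 (same)
  Node 2: index 5 -> 5 (same)
  Node 3: index 6 -> 6 (same)
  Node 4: index 1 -> 1 (same)
  Node 5: index 0 -> 0 (same)
  Node 6: index 7 -> 7 (same)
  Node 7: index 2 -> 2 (same)
Nodes that changed position: none

Answer: none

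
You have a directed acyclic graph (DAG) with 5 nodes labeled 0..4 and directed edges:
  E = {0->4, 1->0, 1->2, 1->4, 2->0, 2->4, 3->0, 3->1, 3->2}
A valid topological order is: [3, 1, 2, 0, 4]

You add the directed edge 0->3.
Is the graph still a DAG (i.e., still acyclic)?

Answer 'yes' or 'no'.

Given toposort: [3, 1, 2, 0, 4]
Position of 0: index 3; position of 3: index 0
New edge 0->3: backward (u after v in old order)
Backward edge: old toposort is now invalid. Check if this creates a cycle.
Does 3 already reach 0? Reachable from 3: [0, 1, 2, 3, 4]. YES -> cycle!
Still a DAG? no

Answer: no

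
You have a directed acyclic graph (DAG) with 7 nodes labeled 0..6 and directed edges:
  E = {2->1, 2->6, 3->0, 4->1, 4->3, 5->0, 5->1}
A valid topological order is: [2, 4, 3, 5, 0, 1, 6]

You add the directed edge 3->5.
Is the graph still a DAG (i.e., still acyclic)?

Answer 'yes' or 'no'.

Given toposort: [2, 4, 3, 5, 0, 1, 6]
Position of 3: index 2; position of 5: index 3
New edge 3->5: forward
Forward edge: respects the existing order. Still a DAG, same toposort still valid.
Still a DAG? yes

Answer: yes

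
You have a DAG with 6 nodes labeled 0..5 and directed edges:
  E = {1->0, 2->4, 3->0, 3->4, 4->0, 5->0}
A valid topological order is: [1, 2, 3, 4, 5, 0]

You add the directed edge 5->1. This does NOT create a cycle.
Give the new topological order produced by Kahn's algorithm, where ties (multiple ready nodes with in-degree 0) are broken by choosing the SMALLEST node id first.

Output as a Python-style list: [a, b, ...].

Answer: [2, 3, 4, 5, 1, 0]

Derivation:
Old toposort: [1, 2, 3, 4, 5, 0]
Added edge: 5->1
Position of 5 (4) > position of 1 (0). Must reorder: 5 must now come before 1.
Run Kahn's algorithm (break ties by smallest node id):
  initial in-degrees: [4, 1, 0, 0, 2, 0]
  ready (indeg=0): [2, 3, 5]
  pop 2: indeg[4]->1 | ready=[3, 5] | order so far=[2]
  pop 3: indeg[0]->3; indeg[4]->0 | ready=[4, 5] | order so far=[2, 3]
  pop 4: indeg[0]->2 | ready=[5] | order so far=[2, 3, 4]
  pop 5: indeg[0]->1; indeg[1]->0 | ready=[1] | order so far=[2, 3, 4, 5]
  pop 1: indeg[0]->0 | ready=[0] | order so far=[2, 3, 4, 5, 1]
  pop 0: no out-edges | ready=[] | order so far=[2, 3, 4, 5, 1, 0]
  Result: [2, 3, 4, 5, 1, 0]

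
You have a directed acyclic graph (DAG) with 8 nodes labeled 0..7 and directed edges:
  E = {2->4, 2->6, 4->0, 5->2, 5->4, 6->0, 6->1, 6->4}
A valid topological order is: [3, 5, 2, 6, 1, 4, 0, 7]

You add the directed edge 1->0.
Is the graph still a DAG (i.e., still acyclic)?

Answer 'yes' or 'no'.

Answer: yes

Derivation:
Given toposort: [3, 5, 2, 6, 1, 4, 0, 7]
Position of 1: index 4; position of 0: index 6
New edge 1->0: forward
Forward edge: respects the existing order. Still a DAG, same toposort still valid.
Still a DAG? yes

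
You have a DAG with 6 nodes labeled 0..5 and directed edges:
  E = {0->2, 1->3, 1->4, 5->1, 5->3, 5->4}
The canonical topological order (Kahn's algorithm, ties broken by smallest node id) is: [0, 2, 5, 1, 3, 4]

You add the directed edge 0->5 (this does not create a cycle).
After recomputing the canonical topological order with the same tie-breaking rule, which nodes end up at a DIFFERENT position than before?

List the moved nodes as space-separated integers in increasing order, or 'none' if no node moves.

Old toposort: [0, 2, 5, 1, 3, 4]
Added edge 0->5
Recompute Kahn (smallest-id tiebreak):
  initial in-degrees: [0, 1, 1, 2, 2, 1]
  ready (indeg=0): [0]
  pop 0: indeg[2]->0; indeg[5]->0 | ready=[2, 5] | order so far=[0]
  pop 2: no out-edges | ready=[5] | order so far=[0, 2]
  pop 5: indeg[1]->0; indeg[3]->1; indeg[4]->1 | ready=[1] | order so far=[0, 2, 5]
  pop 1: indeg[3]->0; indeg[4]->0 | ready=[3, 4] | order so far=[0, 2, 5, 1]
  pop 3: no out-edges | ready=[4] | order so far=[0, 2, 5, 1, 3]
  pop 4: no out-edges | ready=[] | order so far=[0, 2, 5, 1, 3, 4]
New canonical toposort: [0, 2, 5, 1, 3, 4]
Compare positions:
  Node 0: index 0 -> 0 (same)
  Node 1: index 3 -> 3 (same)
  Node 2: index 1 -> 1 (same)
  Node 3: index 4 -> 4 (same)
  Node 4: index 5 -> 5 (same)
  Node 5: index 2 -> 2 (same)
Nodes that changed position: none

Answer: none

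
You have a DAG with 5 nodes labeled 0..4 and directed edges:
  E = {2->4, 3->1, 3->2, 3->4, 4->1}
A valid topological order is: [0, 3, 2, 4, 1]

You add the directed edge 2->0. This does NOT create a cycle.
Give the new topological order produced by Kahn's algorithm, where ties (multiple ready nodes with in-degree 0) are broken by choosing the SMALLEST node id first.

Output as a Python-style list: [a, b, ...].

Old toposort: [0, 3, 2, 4, 1]
Added edge: 2->0
Position of 2 (2) > position of 0 (0). Must reorder: 2 must now come before 0.
Run Kahn's algorithm (break ties by smallest node id):
  initial in-degrees: [1, 2, 1, 0, 2]
  ready (indeg=0): [3]
  pop 3: indeg[1]->1; indeg[2]->0; indeg[4]->1 | ready=[2] | order so far=[3]
  pop 2: indeg[0]->0; indeg[4]->0 | ready=[0, 4] | order so far=[3, 2]
  pop 0: no out-edges | ready=[4] | order so far=[3, 2, 0]
  pop 4: indeg[1]->0 | ready=[1] | order so far=[3, 2, 0, 4]
  pop 1: no out-edges | ready=[] | order so far=[3, 2, 0, 4, 1]
  Result: [3, 2, 0, 4, 1]

Answer: [3, 2, 0, 4, 1]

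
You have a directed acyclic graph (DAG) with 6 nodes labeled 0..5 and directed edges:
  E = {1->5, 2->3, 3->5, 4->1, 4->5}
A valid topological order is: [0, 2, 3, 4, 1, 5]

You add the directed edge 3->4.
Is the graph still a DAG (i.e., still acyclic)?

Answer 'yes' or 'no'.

Answer: yes

Derivation:
Given toposort: [0, 2, 3, 4, 1, 5]
Position of 3: index 2; position of 4: index 3
New edge 3->4: forward
Forward edge: respects the existing order. Still a DAG, same toposort still valid.
Still a DAG? yes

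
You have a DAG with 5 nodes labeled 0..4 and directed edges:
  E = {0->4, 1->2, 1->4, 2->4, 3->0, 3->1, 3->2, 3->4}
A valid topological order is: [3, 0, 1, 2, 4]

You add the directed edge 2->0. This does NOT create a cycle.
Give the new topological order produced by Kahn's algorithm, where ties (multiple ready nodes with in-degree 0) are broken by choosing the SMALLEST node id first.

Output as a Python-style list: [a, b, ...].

Old toposort: [3, 0, 1, 2, 4]
Added edge: 2->0
Position of 2 (3) > position of 0 (1). Must reorder: 2 must now come before 0.
Run Kahn's algorithm (break ties by smallest node id):
  initial in-degrees: [2, 1, 2, 0, 4]
  ready (indeg=0): [3]
  pop 3: indeg[0]->1; indeg[1]->0; indeg[2]->1; indeg[4]->3 | ready=[1] | order so far=[3]
  pop 1: indeg[2]->0; indeg[4]->2 | ready=[2] | order so far=[3, 1]
  pop 2: indeg[0]->0; indeg[4]->1 | ready=[0] | order so far=[3, 1, 2]
  pop 0: indeg[4]->0 | ready=[4] | order so far=[3, 1, 2, 0]
  pop 4: no out-edges | ready=[] | order so far=[3, 1, 2, 0, 4]
  Result: [3, 1, 2, 0, 4]

Answer: [3, 1, 2, 0, 4]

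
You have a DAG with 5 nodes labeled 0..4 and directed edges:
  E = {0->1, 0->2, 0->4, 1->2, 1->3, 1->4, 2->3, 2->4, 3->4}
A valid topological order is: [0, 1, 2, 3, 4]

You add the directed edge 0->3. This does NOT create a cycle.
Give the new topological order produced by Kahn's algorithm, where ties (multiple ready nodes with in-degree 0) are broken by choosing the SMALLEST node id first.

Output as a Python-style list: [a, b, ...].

Answer: [0, 1, 2, 3, 4]

Derivation:
Old toposort: [0, 1, 2, 3, 4]
Added edge: 0->3
Position of 0 (0) < position of 3 (3). Old order still valid.
Run Kahn's algorithm (break ties by smallest node id):
  initial in-degrees: [0, 1, 2, 3, 4]
  ready (indeg=0): [0]
  pop 0: indeg[1]->0; indeg[2]->1; indeg[3]->2; indeg[4]->3 | ready=[1] | order so far=[0]
  pop 1: indeg[2]->0; indeg[3]->1; indeg[4]->2 | ready=[2] | order so far=[0, 1]
  pop 2: indeg[3]->0; indeg[4]->1 | ready=[3] | order so far=[0, 1, 2]
  pop 3: indeg[4]->0 | ready=[4] | order so far=[0, 1, 2, 3]
  pop 4: no out-edges | ready=[] | order so far=[0, 1, 2, 3, 4]
  Result: [0, 1, 2, 3, 4]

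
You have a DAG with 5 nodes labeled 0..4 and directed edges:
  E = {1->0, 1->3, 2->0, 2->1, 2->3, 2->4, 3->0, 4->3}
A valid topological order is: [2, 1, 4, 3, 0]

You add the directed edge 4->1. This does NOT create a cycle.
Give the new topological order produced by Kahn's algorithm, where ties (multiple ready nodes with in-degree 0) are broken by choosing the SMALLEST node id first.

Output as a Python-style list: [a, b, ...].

Old toposort: [2, 1, 4, 3, 0]
Added edge: 4->1
Position of 4 (2) > position of 1 (1). Must reorder: 4 must now come before 1.
Run Kahn's algorithm (break ties by smallest node id):
  initial in-degrees: [3, 2, 0, 3, 1]
  ready (indeg=0): [2]
  pop 2: indeg[0]->2; indeg[1]->1; indeg[3]->2; indeg[4]->0 | ready=[4] | order so far=[2]
  pop 4: indeg[1]->0; indeg[3]->1 | ready=[1] | order so far=[2, 4]
  pop 1: indeg[0]->1; indeg[3]->0 | ready=[3] | order so far=[2, 4, 1]
  pop 3: indeg[0]->0 | ready=[0] | order so far=[2, 4, 1, 3]
  pop 0: no out-edges | ready=[] | order so far=[2, 4, 1, 3, 0]
  Result: [2, 4, 1, 3, 0]

Answer: [2, 4, 1, 3, 0]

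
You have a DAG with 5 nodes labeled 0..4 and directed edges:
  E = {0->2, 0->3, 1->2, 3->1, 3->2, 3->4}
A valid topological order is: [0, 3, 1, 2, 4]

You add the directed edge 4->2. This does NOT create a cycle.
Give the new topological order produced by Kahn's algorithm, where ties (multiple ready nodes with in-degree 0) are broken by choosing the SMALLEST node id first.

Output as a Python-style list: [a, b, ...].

Answer: [0, 3, 1, 4, 2]

Derivation:
Old toposort: [0, 3, 1, 2, 4]
Added edge: 4->2
Position of 4 (4) > position of 2 (3). Must reorder: 4 must now come before 2.
Run Kahn's algorithm (break ties by smallest node id):
  initial in-degrees: [0, 1, 4, 1, 1]
  ready (indeg=0): [0]
  pop 0: indeg[2]->3; indeg[3]->0 | ready=[3] | order so far=[0]
  pop 3: indeg[1]->0; indeg[2]->2; indeg[4]->0 | ready=[1, 4] | order so far=[0, 3]
  pop 1: indeg[2]->1 | ready=[4] | order so far=[0, 3, 1]
  pop 4: indeg[2]->0 | ready=[2] | order so far=[0, 3, 1, 4]
  pop 2: no out-edges | ready=[] | order so far=[0, 3, 1, 4, 2]
  Result: [0, 3, 1, 4, 2]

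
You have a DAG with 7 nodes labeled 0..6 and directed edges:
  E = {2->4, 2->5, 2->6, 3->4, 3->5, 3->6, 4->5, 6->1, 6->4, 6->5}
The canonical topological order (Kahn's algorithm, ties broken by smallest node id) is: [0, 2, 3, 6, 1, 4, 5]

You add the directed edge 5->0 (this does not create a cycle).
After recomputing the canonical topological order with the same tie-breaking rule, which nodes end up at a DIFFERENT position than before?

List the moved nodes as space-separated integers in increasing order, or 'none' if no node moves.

Answer: 0 1 2 3 4 5 6

Derivation:
Old toposort: [0, 2, 3, 6, 1, 4, 5]
Added edge 5->0
Recompute Kahn (smallest-id tiebreak):
  initial in-degrees: [1, 1, 0, 0, 3, 4, 2]
  ready (indeg=0): [2, 3]
  pop 2: indeg[4]->2; indeg[5]->3; indeg[6]->1 | ready=[3] | order so far=[2]
  pop 3: indeg[4]->1; indeg[5]->2; indeg[6]->0 | ready=[6] | order so far=[2, 3]
  pop 6: indeg[1]->0; indeg[4]->0; indeg[5]->1 | ready=[1, 4] | order so far=[2, 3, 6]
  pop 1: no out-edges | ready=[4] | order so far=[2, 3, 6, 1]
  pop 4: indeg[5]->0 | ready=[5] | order so far=[2, 3, 6, 1, 4]
  pop 5: indeg[0]->0 | ready=[0] | order so far=[2, 3, 6, 1, 4, 5]
  pop 0: no out-edges | ready=[] | order so far=[2, 3, 6, 1, 4, 5, 0]
New canonical toposort: [2, 3, 6, 1, 4, 5, 0]
Compare positions:
  Node 0: index 0 -> 6 (moved)
  Node 1: index 4 -> 3 (moved)
  Node 2: index 1 -> 0 (moved)
  Node 3: index 2 -> 1 (moved)
  Node 4: index 5 -> 4 (moved)
  Node 5: index 6 -> 5 (moved)
  Node 6: index 3 -> 2 (moved)
Nodes that changed position: 0 1 2 3 4 5 6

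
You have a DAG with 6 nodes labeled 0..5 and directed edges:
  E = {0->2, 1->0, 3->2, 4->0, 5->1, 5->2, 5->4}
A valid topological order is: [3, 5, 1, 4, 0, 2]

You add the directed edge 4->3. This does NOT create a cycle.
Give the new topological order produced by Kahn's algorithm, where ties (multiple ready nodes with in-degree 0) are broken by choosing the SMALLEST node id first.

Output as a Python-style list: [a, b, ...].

Answer: [5, 1, 4, 0, 3, 2]

Derivation:
Old toposort: [3, 5, 1, 4, 0, 2]
Added edge: 4->3
Position of 4 (3) > position of 3 (0). Must reorder: 4 must now come before 3.
Run Kahn's algorithm (break ties by smallest node id):
  initial in-degrees: [2, 1, 3, 1, 1, 0]
  ready (indeg=0): [5]
  pop 5: indeg[1]->0; indeg[2]->2; indeg[4]->0 | ready=[1, 4] | order so far=[5]
  pop 1: indeg[0]->1 | ready=[4] | order so far=[5, 1]
  pop 4: indeg[0]->0; indeg[3]->0 | ready=[0, 3] | order so far=[5, 1, 4]
  pop 0: indeg[2]->1 | ready=[3] | order so far=[5, 1, 4, 0]
  pop 3: indeg[2]->0 | ready=[2] | order so far=[5, 1, 4, 0, 3]
  pop 2: no out-edges | ready=[] | order so far=[5, 1, 4, 0, 3, 2]
  Result: [5, 1, 4, 0, 3, 2]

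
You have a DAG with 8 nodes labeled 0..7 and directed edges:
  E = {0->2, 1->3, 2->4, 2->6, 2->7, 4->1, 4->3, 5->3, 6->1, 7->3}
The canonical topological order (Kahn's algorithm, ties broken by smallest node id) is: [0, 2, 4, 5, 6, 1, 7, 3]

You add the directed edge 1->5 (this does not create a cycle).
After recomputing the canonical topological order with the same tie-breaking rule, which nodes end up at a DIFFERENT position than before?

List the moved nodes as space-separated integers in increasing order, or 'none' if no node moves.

Old toposort: [0, 2, 4, 5, 6, 1, 7, 3]
Added edge 1->5
Recompute Kahn (smallest-id tiebreak):
  initial in-degrees: [0, 2, 1, 4, 1, 1, 1, 1]
  ready (indeg=0): [0]
  pop 0: indeg[2]->0 | ready=[2] | order so far=[0]
  pop 2: indeg[4]->0; indeg[6]->0; indeg[7]->0 | ready=[4, 6, 7] | order so far=[0, 2]
  pop 4: indeg[1]->1; indeg[3]->3 | ready=[6, 7] | order so far=[0, 2, 4]
  pop 6: indeg[1]->0 | ready=[1, 7] | order so far=[0, 2, 4, 6]
  pop 1: indeg[3]->2; indeg[5]->0 | ready=[5, 7] | order so far=[0, 2, 4, 6, 1]
  pop 5: indeg[3]->1 | ready=[7] | order so far=[0, 2, 4, 6, 1, 5]
  pop 7: indeg[3]->0 | ready=[3] | order so far=[0, 2, 4, 6, 1, 5, 7]
  pop 3: no out-edges | ready=[] | order so far=[0, 2, 4, 6, 1, 5, 7, 3]
New canonical toposort: [0, 2, 4, 6, 1, 5, 7, 3]
Compare positions:
  Node 0: index 0 -> 0 (same)
  Node 1: index 5 -> 4 (moved)
  Node 2: index 1 -> 1 (same)
  Node 3: index 7 -> 7 (same)
  Node 4: index 2 -> 2 (same)
  Node 5: index 3 -> 5 (moved)
  Node 6: index 4 -> 3 (moved)
  Node 7: index 6 -> 6 (same)
Nodes that changed position: 1 5 6

Answer: 1 5 6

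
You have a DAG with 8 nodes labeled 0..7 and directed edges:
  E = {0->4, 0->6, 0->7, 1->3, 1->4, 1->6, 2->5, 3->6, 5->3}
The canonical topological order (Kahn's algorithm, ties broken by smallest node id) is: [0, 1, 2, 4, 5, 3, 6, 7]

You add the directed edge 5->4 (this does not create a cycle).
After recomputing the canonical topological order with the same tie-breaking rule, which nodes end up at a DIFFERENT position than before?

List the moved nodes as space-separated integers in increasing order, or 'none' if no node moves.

Answer: 3 4 5

Derivation:
Old toposort: [0, 1, 2, 4, 5, 3, 6, 7]
Added edge 5->4
Recompute Kahn (smallest-id tiebreak):
  initial in-degrees: [0, 0, 0, 2, 3, 1, 3, 1]
  ready (indeg=0): [0, 1, 2]
  pop 0: indeg[4]->2; indeg[6]->2; indeg[7]->0 | ready=[1, 2, 7] | order so far=[0]
  pop 1: indeg[3]->1; indeg[4]->1; indeg[6]->1 | ready=[2, 7] | order so far=[0, 1]
  pop 2: indeg[5]->0 | ready=[5, 7] | order so far=[0, 1, 2]
  pop 5: indeg[3]->0; indeg[4]->0 | ready=[3, 4, 7] | order so far=[0, 1, 2, 5]
  pop 3: indeg[6]->0 | ready=[4, 6, 7] | order so far=[0, 1, 2, 5, 3]
  pop 4: no out-edges | ready=[6, 7] | order so far=[0, 1, 2, 5, 3, 4]
  pop 6: no out-edges | ready=[7] | order so far=[0, 1, 2, 5, 3, 4, 6]
  pop 7: no out-edges | ready=[] | order so far=[0, 1, 2, 5, 3, 4, 6, 7]
New canonical toposort: [0, 1, 2, 5, 3, 4, 6, 7]
Compare positions:
  Node 0: index 0 -> 0 (same)
  Node 1: index 1 -> 1 (same)
  Node 2: index 2 -> 2 (same)
  Node 3: index 5 -> 4 (moved)
  Node 4: index 3 -> 5 (moved)
  Node 5: index 4 -> 3 (moved)
  Node 6: index 6 -> 6 (same)
  Node 7: index 7 -> 7 (same)
Nodes that changed position: 3 4 5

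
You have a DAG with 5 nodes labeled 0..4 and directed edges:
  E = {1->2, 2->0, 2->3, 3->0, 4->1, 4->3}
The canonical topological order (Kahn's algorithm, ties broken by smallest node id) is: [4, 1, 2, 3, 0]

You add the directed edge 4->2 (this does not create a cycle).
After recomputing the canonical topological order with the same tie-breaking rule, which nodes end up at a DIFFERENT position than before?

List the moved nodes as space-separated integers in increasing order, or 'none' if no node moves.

Old toposort: [4, 1, 2, 3, 0]
Added edge 4->2
Recompute Kahn (smallest-id tiebreak):
  initial in-degrees: [2, 1, 2, 2, 0]
  ready (indeg=0): [4]
  pop 4: indeg[1]->0; indeg[2]->1; indeg[3]->1 | ready=[1] | order so far=[4]
  pop 1: indeg[2]->0 | ready=[2] | order so far=[4, 1]
  pop 2: indeg[0]->1; indeg[3]->0 | ready=[3] | order so far=[4, 1, 2]
  pop 3: indeg[0]->0 | ready=[0] | order so far=[4, 1, 2, 3]
  pop 0: no out-edges | ready=[] | order so far=[4, 1, 2, 3, 0]
New canonical toposort: [4, 1, 2, 3, 0]
Compare positions:
  Node 0: index 4 -> 4 (same)
  Node 1: index 1 -> 1 (same)
  Node 2: index 2 -> 2 (same)
  Node 3: index 3 -> 3 (same)
  Node 4: index 0 -> 0 (same)
Nodes that changed position: none

Answer: none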